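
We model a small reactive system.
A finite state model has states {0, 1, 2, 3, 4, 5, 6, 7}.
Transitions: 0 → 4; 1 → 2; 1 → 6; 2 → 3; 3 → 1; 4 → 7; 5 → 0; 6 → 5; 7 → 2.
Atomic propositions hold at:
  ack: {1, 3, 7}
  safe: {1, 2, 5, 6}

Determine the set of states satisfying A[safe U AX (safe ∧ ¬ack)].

{1, 6, 7}

Sat(¬ack) = {0, 2, 4, 5, 6}
Sat(safe ∧ ¬ack) = {2, 5, 6}
Sat(AX (safe ∧ ¬ack)) = {s : every successor in {2, 5, 6}} = {1, 6, 7}
A[safe U AX (safe ∧ ¬ack)]: least fixpoint, start Z0 = Sat(AX (safe ∧ ¬ack)) = {1, 6, 7}, add states in Sat(safe) with every successor in Z. Already a fixed point.
Sat(A[safe U AX (safe ∧ ¬ack)]) = {1, 6, 7}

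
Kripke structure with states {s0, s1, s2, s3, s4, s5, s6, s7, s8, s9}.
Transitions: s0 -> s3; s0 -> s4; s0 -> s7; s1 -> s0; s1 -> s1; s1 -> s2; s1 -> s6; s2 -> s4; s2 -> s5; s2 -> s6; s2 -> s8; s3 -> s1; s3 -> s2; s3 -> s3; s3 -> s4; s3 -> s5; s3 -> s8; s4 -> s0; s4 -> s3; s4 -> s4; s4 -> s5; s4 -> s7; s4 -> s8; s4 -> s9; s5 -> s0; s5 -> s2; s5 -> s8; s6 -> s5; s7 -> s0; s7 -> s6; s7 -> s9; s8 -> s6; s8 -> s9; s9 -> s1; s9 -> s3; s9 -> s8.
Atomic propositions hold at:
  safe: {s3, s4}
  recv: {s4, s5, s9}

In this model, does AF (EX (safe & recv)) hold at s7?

No

Sat(safe & recv) = {s4}
Sat(EX (safe & recv)) = {s : some successor in {s4}} = {s0, s2, s3, s4}
AF (EX (safe & recv)): least fixpoint, start Z0 = {s0, s2, s3, s4}, add states with every successor in Z. Already a fixed point.
Sat(AF (EX (safe & recv))) = {s0, s2, s3, s4}
s7 ∉ Sat(AF (EX (safe & recv))) = {s0, s2, s3, s4}, so the formula does not hold at s7.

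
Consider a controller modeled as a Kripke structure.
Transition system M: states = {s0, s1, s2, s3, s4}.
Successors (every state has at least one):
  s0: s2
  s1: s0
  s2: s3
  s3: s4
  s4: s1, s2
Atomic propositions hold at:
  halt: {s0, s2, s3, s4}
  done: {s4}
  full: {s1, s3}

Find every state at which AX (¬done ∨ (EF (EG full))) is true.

Sat(¬done) = {s0, s1, s2, s3}
EG full: greatest fixpoint, start Z0 = {s1, s3}, keep only states in Sat with some successor in Z. Z1 = ∅; fixed.
Sat(EG full) = ∅
EF (EG full): least fixpoint, start Z0 = ∅, add states with some successor in Z. Already a fixed point.
Sat(EF (EG full)) = ∅
Sat(¬done ∨ (EF (EG full))) = {s0, s1, s2, s3}
Sat(AX (¬done ∨ (EF (EG full)))) = {s : every successor in {s0, s1, s2, s3}} = {s0, s1, s2, s4}

{s0, s1, s2, s4}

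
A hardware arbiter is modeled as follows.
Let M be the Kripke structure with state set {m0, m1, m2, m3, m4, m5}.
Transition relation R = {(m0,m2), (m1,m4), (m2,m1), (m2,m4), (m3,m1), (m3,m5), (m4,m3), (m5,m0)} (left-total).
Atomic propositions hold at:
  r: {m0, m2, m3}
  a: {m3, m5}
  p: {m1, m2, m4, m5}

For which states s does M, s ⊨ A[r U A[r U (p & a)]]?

Sat(p & a) = {m5}
A[r U (p & a)]: least fixpoint, start Z0 = Sat((p & a)) = {m5}, add states in Sat(r) with every successor in Z. Already a fixed point.
Sat(A[r U (p & a)]) = {m5}
A[r U A[r U (p & a)]]: least fixpoint, start Z0 = Sat(A[r U (p & a)]) = {m5}, add states in Sat(r) with every successor in Z. Already a fixed point.
Sat(A[r U A[r U (p & a)]]) = {m5}

{m5}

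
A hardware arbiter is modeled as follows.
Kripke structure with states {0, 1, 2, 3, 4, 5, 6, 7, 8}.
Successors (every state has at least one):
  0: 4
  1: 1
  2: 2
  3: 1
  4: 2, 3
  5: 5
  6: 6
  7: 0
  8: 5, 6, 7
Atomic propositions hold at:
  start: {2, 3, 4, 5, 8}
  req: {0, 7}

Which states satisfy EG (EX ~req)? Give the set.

Sat(~req) = {1, 2, 3, 4, 5, 6, 8}
Sat(EX ~req) = {s : some successor in {1, 2, 3, 4, 5, 6, 8}} = {0, 1, 2, 3, 4, 5, 6, 8}
EG (EX ~req): greatest fixpoint, start Z0 = {0, 1, 2, 3, 4, 5, 6, 8}, keep only states in Sat with some successor in Z. Already a fixed point.
Sat(EG (EX ~req)) = {0, 1, 2, 3, 4, 5, 6, 8}

{0, 1, 2, 3, 4, 5, 6, 8}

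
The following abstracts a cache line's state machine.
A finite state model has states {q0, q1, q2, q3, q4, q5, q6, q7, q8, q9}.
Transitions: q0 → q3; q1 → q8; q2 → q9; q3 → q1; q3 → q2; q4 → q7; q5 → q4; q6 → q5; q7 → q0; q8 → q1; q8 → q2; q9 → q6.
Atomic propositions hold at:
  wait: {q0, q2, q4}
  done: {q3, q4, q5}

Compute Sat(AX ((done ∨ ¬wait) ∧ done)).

{q0, q5, q6}

Sat(¬wait) = {q1, q3, q5, q6, q7, q8, q9}
Sat(done ∨ ¬wait) = {q1, q3, q4, q5, q6, q7, q8, q9}
Sat((done ∨ ¬wait) ∧ done) = {q3, q4, q5}
Sat(AX ((done ∨ ¬wait) ∧ done)) = {s : every successor in {q3, q4, q5}} = {q0, q5, q6}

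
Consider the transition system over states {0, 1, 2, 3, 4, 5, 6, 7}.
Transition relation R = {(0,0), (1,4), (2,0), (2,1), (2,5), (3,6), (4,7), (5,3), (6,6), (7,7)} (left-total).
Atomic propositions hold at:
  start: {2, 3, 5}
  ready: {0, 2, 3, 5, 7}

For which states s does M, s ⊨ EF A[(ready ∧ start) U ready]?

Sat(ready ∧ start) = {2, 3, 5}
A[(ready ∧ start) U ready]: least fixpoint, start Z0 = Sat(ready) = {0, 2, 3, 5, 7}, add states in Sat(ready ∧ start) with every successor in Z. Already a fixed point.
Sat(A[(ready ∧ start) U ready]) = {0, 2, 3, 5, 7}
EF A[(ready ∧ start) U ready]: least fixpoint, start Z0 = {0, 2, 3, 5, 7}, add states with some successor in Z. Z1 = {0, 2, 3, 4, 5, 7}; Z2 = {0, 1, 2, 3, 4, 5, 7}; fixed.
Sat(EF A[(ready ∧ start) U ready]) = {0, 1, 2, 3, 4, 5, 7}

{0, 1, 2, 3, 4, 5, 7}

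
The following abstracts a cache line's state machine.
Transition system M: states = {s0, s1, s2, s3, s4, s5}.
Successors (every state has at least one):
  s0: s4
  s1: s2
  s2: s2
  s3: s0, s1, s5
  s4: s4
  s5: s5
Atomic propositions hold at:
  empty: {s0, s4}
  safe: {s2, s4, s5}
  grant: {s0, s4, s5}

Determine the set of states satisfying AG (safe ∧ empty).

{s4}

Sat(safe ∧ empty) = {s4}
AG (safe ∧ empty): greatest fixpoint, start Z0 = {s4}, keep only states in Sat with every successor in Z. Already a fixed point.
Sat(AG (safe ∧ empty)) = {s4}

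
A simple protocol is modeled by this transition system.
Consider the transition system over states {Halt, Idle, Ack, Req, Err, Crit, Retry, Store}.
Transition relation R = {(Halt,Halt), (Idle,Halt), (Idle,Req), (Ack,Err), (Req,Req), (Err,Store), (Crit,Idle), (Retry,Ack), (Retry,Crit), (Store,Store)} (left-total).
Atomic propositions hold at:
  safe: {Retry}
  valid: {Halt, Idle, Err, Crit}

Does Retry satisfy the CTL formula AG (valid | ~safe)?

No

Sat(~safe) = {Halt, Idle, Ack, Req, Err, Crit, Store}
Sat(valid | ~safe) = {Halt, Idle, Ack, Req, Err, Crit, Store}
AG (valid | ~safe): greatest fixpoint, start Z0 = {Halt, Idle, Ack, Req, Err, Crit, Store}, keep only states in Sat with every successor in Z. Already a fixed point.
Sat(AG (valid | ~safe)) = {Halt, Idle, Ack, Req, Err, Crit, Store}
Retry ∉ Sat(AG (valid | ~safe)) = {Halt, Idle, Ack, Req, Err, Crit, Store}, so the formula does not hold at Retry.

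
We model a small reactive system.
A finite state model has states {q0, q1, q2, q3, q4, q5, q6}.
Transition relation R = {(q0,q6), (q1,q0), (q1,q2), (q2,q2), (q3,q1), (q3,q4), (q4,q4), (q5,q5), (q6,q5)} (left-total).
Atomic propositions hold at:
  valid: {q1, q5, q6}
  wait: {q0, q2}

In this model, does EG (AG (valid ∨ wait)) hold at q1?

Yes

Sat(valid ∨ wait) = {q0, q1, q2, q5, q6}
AG (valid ∨ wait): greatest fixpoint, start Z0 = {q0, q1, q2, q5, q6}, keep only states in Sat with every successor in Z. Already a fixed point.
Sat(AG (valid ∨ wait)) = {q0, q1, q2, q5, q6}
EG (AG (valid ∨ wait)): greatest fixpoint, start Z0 = {q0, q1, q2, q5, q6}, keep only states in Sat with some successor in Z. Already a fixed point.
Sat(EG (AG (valid ∨ wait))) = {q0, q1, q2, q5, q6}
q1 ∈ Sat(EG (AG (valid ∨ wait))) = {q0, q1, q2, q5, q6}, so the formula holds at q1.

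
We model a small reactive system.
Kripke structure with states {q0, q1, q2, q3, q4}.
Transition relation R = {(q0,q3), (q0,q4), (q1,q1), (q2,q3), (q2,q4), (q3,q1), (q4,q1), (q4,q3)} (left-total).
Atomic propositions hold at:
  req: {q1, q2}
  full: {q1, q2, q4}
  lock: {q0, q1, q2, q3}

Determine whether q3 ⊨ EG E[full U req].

No

E[full U req]: least fixpoint, start Z0 = Sat(req) = {q1, q2}, add states in Sat(full) with some successor in Z. Z1 = {q1, q2, q4}; fixed.
Sat(E[full U req]) = {q1, q2, q4}
EG E[full U req]: greatest fixpoint, start Z0 = {q1, q2, q4}, keep only states in Sat with some successor in Z. Already a fixed point.
Sat(EG E[full U req]) = {q1, q2, q4}
q3 ∉ Sat(EG E[full U req]) = {q1, q2, q4}, so the formula does not hold at q3.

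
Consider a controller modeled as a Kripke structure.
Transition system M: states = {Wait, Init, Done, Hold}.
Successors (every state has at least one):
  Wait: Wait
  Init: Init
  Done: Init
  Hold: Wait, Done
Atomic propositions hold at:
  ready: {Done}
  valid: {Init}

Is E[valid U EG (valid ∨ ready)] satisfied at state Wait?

No

Sat(valid ∨ ready) = {Init, Done}
EG (valid ∨ ready): greatest fixpoint, start Z0 = {Init, Done}, keep only states in Sat with some successor in Z. Already a fixed point.
Sat(EG (valid ∨ ready)) = {Init, Done}
E[valid U EG (valid ∨ ready)]: least fixpoint, start Z0 = Sat(EG (valid ∨ ready)) = {Init, Done}, add states in Sat(valid) with some successor in Z. Already a fixed point.
Sat(E[valid U EG (valid ∨ ready)]) = {Init, Done}
Wait ∉ Sat(E[valid U EG (valid ∨ ready)]) = {Init, Done}, so the formula does not hold at Wait.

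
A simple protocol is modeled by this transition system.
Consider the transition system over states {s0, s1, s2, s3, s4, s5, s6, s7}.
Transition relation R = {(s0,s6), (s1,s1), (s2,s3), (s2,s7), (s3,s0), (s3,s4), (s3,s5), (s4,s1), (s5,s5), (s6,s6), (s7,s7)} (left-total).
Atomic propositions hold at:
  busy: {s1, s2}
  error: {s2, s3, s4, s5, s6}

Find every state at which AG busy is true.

{s1}

AG busy: greatest fixpoint, start Z0 = {s1, s2}, keep only states in Sat with every successor in Z. Z1 = {s1}; fixed.
Sat(AG busy) = {s1}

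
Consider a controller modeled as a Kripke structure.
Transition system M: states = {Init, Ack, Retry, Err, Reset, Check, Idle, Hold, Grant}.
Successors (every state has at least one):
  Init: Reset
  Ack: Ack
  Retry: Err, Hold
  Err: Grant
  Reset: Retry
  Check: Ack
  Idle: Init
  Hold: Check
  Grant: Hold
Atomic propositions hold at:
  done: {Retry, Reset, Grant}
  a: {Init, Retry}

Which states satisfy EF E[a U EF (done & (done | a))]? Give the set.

{Init, Retry, Err, Reset, Idle, Grant}

Sat(done | a) = {Init, Retry, Reset, Grant}
Sat(done & (done | a)) = {Retry, Reset, Grant}
EF (done & (done | a)): least fixpoint, start Z0 = {Retry, Reset, Grant}, add states with some successor in Z. Z1 = {Init, Retry, Err, Reset, Grant}; Z2 = {Init, Retry, Err, Reset, Idle, Grant}; fixed.
Sat(EF (done & (done | a))) = {Init, Retry, Err, Reset, Idle, Grant}
E[a U EF (done & (done | a))]: least fixpoint, start Z0 = Sat(EF (done & (done | a))) = {Init, Retry, Err, Reset, Idle, Grant}, add states in Sat(a) with some successor in Z. Already a fixed point.
Sat(E[a U EF (done & (done | a))]) = {Init, Retry, Err, Reset, Idle, Grant}
EF E[a U EF (done & (done | a))]: least fixpoint, start Z0 = {Init, Retry, Err, Reset, Idle, Grant}, add states with some successor in Z. Already a fixed point.
Sat(EF E[a U EF (done & (done | a))]) = {Init, Retry, Err, Reset, Idle, Grant}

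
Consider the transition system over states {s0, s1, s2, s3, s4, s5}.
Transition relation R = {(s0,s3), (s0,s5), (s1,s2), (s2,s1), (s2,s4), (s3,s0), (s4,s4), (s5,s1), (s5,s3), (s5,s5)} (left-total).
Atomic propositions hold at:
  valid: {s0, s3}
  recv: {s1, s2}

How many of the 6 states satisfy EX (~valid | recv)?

5

Sat(~valid) = {s1, s2, s4, s5}
Sat(~valid | recv) = {s1, s2, s4, s5}
Sat(EX (~valid | recv)) = {s : some successor in {s1, s2, s4, s5}} = {s0, s1, s2, s4, s5}
|Sat(EX (~valid | recv))| = |{s0, s1, s2, s4, s5}| = 5.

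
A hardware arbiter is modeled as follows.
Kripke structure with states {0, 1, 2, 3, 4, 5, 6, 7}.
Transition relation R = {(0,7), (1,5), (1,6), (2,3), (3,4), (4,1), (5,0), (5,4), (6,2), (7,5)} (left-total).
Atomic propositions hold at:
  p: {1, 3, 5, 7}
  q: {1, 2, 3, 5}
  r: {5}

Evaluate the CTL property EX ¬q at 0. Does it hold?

Sat(¬q) = {0, 4, 6, 7}
Sat(EX ¬q) = {s : some successor in {0, 4, 6, 7}} = {0, 1, 3, 5}
0 ∈ Sat(EX ¬q) = {0, 1, 3, 5}, so the formula holds at 0.

Yes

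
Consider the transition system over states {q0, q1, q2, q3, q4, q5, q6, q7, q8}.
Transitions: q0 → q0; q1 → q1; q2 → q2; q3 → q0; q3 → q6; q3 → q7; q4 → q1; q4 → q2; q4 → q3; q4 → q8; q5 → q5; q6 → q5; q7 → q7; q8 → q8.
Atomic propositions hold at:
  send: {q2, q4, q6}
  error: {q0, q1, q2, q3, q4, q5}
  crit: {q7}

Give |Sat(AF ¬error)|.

3

Sat(¬error) = {q6, q7, q8}
AF ¬error: least fixpoint, start Z0 = {q6, q7, q8}, add states with every successor in Z. Already a fixed point.
Sat(AF ¬error) = {q6, q7, q8}
|Sat(AF ¬error)| = |{q6, q7, q8}| = 3.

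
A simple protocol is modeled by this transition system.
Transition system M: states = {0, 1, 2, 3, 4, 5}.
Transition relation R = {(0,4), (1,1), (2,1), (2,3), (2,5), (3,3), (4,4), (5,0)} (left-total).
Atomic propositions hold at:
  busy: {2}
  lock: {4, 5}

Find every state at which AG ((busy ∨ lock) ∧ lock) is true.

Sat(busy ∨ lock) = {2, 4, 5}
Sat((busy ∨ lock) ∧ lock) = {4, 5}
AG ((busy ∨ lock) ∧ lock): greatest fixpoint, start Z0 = {4, 5}, keep only states in Sat with every successor in Z. Z1 = {4}; fixed.
Sat(AG ((busy ∨ lock) ∧ lock)) = {4}

{4}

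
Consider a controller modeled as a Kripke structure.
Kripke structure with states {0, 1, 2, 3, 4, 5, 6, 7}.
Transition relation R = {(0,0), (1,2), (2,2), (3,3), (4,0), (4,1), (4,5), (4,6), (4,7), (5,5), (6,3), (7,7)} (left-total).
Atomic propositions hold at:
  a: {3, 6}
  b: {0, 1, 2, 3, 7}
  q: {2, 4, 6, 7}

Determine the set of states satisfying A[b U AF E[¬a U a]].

{3, 4, 6}

Sat(¬a) = {0, 1, 2, 4, 5, 7}
E[¬a U a]: least fixpoint, start Z0 = Sat(a) = {3, 6}, add states in Sat(¬a) with some successor in Z. Z1 = {3, 4, 6}; fixed.
Sat(E[¬a U a]) = {3, 4, 6}
AF E[¬a U a]: least fixpoint, start Z0 = {3, 4, 6}, add states with every successor in Z. Already a fixed point.
Sat(AF E[¬a U a]) = {3, 4, 6}
A[b U AF E[¬a U a]]: least fixpoint, start Z0 = Sat(AF E[¬a U a]) = {3, 4, 6}, add states in Sat(b) with every successor in Z. Already a fixed point.
Sat(A[b U AF E[¬a U a]]) = {3, 4, 6}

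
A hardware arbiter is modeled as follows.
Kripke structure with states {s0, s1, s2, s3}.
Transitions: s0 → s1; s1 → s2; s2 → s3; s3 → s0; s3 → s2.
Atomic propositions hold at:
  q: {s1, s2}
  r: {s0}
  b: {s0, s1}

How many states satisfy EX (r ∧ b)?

Sat(r ∧ b) = {s0}
Sat(EX (r ∧ b)) = {s : some successor in {s0}} = {s3}
|Sat(EX (r ∧ b))| = |{s3}| = 1.

1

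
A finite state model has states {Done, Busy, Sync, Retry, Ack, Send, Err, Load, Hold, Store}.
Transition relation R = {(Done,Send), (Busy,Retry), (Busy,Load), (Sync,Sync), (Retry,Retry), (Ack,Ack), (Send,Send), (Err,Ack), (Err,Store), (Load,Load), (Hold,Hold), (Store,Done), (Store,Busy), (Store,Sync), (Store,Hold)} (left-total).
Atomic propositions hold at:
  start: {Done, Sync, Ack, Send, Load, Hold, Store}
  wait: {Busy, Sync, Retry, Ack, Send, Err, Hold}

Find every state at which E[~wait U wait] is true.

Sat(~wait) = {Done, Load, Store}
E[~wait U wait]: least fixpoint, start Z0 = Sat(wait) = {Busy, Sync, Retry, Ack, Send, Err, Hold}, add states in Sat(~wait) with some successor in Z. Z1 = {Done, Busy, Sync, Retry, Ack, Send, Err, Hold, Store}; fixed.
Sat(E[~wait U wait]) = {Done, Busy, Sync, Retry, Ack, Send, Err, Hold, Store}

{Done, Busy, Sync, Retry, Ack, Send, Err, Hold, Store}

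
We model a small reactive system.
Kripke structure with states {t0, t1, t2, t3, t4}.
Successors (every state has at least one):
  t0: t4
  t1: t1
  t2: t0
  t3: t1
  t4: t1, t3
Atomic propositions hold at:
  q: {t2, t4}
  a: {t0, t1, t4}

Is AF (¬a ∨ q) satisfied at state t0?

Yes

Sat(¬a) = {t2, t3}
Sat(¬a ∨ q) = {t2, t3, t4}
AF (¬a ∨ q): least fixpoint, start Z0 = {t2, t3, t4}, add states with every successor in Z. Z1 = {t0, t2, t3, t4}; fixed.
Sat(AF (¬a ∨ q)) = {t0, t2, t3, t4}
t0 ∈ Sat(AF (¬a ∨ q)) = {t0, t2, t3, t4}, so the formula holds at t0.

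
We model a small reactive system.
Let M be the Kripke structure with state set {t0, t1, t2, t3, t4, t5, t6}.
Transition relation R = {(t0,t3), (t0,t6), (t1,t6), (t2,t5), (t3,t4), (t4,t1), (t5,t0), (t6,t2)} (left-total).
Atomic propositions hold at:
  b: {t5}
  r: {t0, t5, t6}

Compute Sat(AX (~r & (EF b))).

{t3, t4, t6}

Sat(~r) = {t1, t2, t3, t4}
EF b: least fixpoint, start Z0 = {t5}, add states with some successor in Z. Z1 = {t2, t5}; Z2 = {t2, t5, t6}; Z3 = {t0, t1, t2, t5, t6}; Z4 = {t0, t1, t2, t4, t5, t6}; Z5 = {t0, t1, t2, t3, t4, t5, t6}; fixed.
Sat(EF b) = {t0, t1, t2, t3, t4, t5, t6}
Sat(~r & (EF b)) = {t1, t2, t3, t4}
Sat(AX (~r & (EF b))) = {s : every successor in {t1, t2, t3, t4}} = {t3, t4, t6}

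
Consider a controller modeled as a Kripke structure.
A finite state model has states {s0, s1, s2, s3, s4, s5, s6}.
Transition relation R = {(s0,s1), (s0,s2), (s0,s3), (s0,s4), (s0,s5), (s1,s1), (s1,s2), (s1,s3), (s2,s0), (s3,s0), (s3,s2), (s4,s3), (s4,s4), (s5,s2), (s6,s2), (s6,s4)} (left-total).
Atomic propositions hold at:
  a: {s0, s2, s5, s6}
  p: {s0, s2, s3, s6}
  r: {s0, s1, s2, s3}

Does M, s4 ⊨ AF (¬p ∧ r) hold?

Sat(¬p) = {s1, s4, s5}
Sat(¬p ∧ r) = {s1}
AF (¬p ∧ r): least fixpoint, start Z0 = {s1}, add states with every successor in Z. Already a fixed point.
Sat(AF (¬p ∧ r)) = {s1}
s4 ∉ Sat(AF (¬p ∧ r)) = {s1}, so the formula does not hold at s4.

No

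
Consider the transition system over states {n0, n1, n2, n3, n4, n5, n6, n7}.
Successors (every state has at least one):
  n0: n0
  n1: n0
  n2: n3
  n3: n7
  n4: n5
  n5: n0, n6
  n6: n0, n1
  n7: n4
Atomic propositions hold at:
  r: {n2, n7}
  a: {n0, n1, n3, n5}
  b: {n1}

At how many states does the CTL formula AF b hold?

AF b: least fixpoint, start Z0 = {n1}, add states with every successor in Z. Already a fixed point.
Sat(AF b) = {n1}
|Sat(AF b)| = |{n1}| = 1.

1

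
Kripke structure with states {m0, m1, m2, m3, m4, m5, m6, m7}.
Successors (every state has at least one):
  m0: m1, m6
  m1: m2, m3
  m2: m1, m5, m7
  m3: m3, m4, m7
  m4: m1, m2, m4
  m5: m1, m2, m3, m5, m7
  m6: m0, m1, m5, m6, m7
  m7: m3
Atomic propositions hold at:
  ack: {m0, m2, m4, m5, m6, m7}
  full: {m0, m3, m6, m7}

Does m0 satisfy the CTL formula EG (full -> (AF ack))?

Yes

AF ack: least fixpoint, start Z0 = {m0, m2, m4, m5, m6, m7}, add states with every successor in Z. Already a fixed point.
Sat(AF ack) = {m0, m2, m4, m5, m6, m7}
Sat(full -> (AF ack)) = {m0, m1, m2, m4, m5, m6, m7}
EG (full -> (AF ack)): greatest fixpoint, start Z0 = {m0, m1, m2, m4, m5, m6, m7}, keep only states in Sat with some successor in Z. Z1 = {m0, m1, m2, m4, m5, m6}; fixed.
Sat(EG (full -> (AF ack))) = {m0, m1, m2, m4, m5, m6}
m0 ∈ Sat(EG (full -> (AF ack))) = {m0, m1, m2, m4, m5, m6}, so the formula holds at m0.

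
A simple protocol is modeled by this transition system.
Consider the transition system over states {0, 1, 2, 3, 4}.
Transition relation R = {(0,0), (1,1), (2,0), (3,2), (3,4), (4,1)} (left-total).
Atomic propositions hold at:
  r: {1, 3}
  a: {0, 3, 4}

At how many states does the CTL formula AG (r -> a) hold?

Sat(r -> a) = {0, 2, 3, 4}
AG (r -> a): greatest fixpoint, start Z0 = {0, 2, 3, 4}, keep only states in Sat with every successor in Z. Z1 = {0, 2, 3}; Z2 = {0, 2}; fixed.
Sat(AG (r -> a)) = {0, 2}
|Sat(AG (r -> a))| = |{0, 2}| = 2.

2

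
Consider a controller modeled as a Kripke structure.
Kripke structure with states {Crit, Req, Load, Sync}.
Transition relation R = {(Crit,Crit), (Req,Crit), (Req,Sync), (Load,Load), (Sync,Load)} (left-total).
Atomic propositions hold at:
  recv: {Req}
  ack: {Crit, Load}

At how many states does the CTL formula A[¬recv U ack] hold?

3

Sat(¬recv) = {Crit, Load, Sync}
A[¬recv U ack]: least fixpoint, start Z0 = Sat(ack) = {Crit, Load}, add states in Sat(¬recv) with every successor in Z. Z1 = {Crit, Load, Sync}; fixed.
Sat(A[¬recv U ack]) = {Crit, Load, Sync}
|Sat(A[¬recv U ack])| = |{Crit, Load, Sync}| = 3.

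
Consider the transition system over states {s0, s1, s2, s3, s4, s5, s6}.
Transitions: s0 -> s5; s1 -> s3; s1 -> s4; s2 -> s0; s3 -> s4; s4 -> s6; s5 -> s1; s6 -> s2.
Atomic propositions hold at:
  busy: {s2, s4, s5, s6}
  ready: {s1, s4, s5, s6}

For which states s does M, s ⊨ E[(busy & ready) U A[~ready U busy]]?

Sat(busy & ready) = {s4, s5, s6}
Sat(~ready) = {s0, s2, s3}
A[~ready U busy]: least fixpoint, start Z0 = Sat(busy) = {s2, s4, s5, s6}, add states in Sat(~ready) with every successor in Z. Z1 = {s0, s2, s3, s4, s5, s6}; fixed.
Sat(A[~ready U busy]) = {s0, s2, s3, s4, s5, s6}
E[(busy & ready) U A[~ready U busy]]: least fixpoint, start Z0 = Sat(A[~ready U busy]) = {s0, s2, s3, s4, s5, s6}, add states in Sat(busy & ready) with some successor in Z. Already a fixed point.
Sat(E[(busy & ready) U A[~ready U busy]]) = {s0, s2, s3, s4, s5, s6}

{s0, s2, s3, s4, s5, s6}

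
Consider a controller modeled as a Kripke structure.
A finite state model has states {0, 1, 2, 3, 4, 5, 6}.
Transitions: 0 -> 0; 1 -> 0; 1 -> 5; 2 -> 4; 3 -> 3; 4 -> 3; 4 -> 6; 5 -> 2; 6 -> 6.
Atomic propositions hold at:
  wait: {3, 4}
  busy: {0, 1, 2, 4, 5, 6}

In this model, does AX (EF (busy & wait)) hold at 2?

Yes

Sat(busy & wait) = {4}
EF (busy & wait): least fixpoint, start Z0 = {4}, add states with some successor in Z. Z1 = {2, 4}; Z2 = {2, 4, 5}; Z3 = {1, 2, 4, 5}; fixed.
Sat(EF (busy & wait)) = {1, 2, 4, 5}
Sat(AX (EF (busy & wait))) = {s : every successor in {1, 2, 4, 5}} = {2, 5}
2 ∈ Sat(AX (EF (busy & wait))) = {2, 5}, so the formula holds at 2.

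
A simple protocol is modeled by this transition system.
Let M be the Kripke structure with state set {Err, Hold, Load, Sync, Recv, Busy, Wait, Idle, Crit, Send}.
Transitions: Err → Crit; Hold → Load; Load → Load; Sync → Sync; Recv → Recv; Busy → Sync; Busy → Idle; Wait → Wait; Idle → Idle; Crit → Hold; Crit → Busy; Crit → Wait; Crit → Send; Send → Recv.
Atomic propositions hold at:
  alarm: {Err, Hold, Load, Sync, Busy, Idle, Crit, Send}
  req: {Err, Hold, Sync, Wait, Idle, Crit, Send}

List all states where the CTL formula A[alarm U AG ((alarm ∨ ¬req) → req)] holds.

Sat(¬req) = {Load, Recv, Busy}
Sat(alarm ∨ ¬req) = {Err, Hold, Load, Sync, Recv, Busy, Idle, Crit, Send}
Sat((alarm ∨ ¬req) → req) = {Err, Hold, Sync, Wait, Idle, Crit, Send}
AG ((alarm ∨ ¬req) → req): greatest fixpoint, start Z0 = {Err, Hold, Sync, Wait, Idle, Crit, Send}, keep only states in Sat with every successor in Z. Z1 = {Err, Sync, Wait, Idle}; Z2 = {Sync, Wait, Idle}; fixed.
Sat(AG ((alarm ∨ ¬req) → req)) = {Sync, Wait, Idle}
A[alarm U AG ((alarm ∨ ¬req) → req)]: least fixpoint, start Z0 = Sat(AG ((alarm ∨ ¬req) → req)) = {Sync, Wait, Idle}, add states in Sat(alarm) with every successor in Z. Z1 = {Sync, Busy, Wait, Idle}; fixed.
Sat(A[alarm U AG ((alarm ∨ ¬req) → req)]) = {Sync, Busy, Wait, Idle}

{Sync, Busy, Wait, Idle}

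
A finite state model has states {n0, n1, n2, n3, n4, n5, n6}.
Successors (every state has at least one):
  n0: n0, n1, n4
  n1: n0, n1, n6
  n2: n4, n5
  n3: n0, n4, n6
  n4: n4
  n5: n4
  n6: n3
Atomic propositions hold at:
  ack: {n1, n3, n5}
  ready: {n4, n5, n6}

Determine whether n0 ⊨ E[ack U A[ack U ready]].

A[ack U ready]: least fixpoint, start Z0 = Sat(ready) = {n4, n5, n6}, add states in Sat(ack) with every successor in Z. Already a fixed point.
Sat(A[ack U ready]) = {n4, n5, n6}
E[ack U A[ack U ready]]: least fixpoint, start Z0 = Sat(A[ack U ready]) = {n4, n5, n6}, add states in Sat(ack) with some successor in Z. Z1 = {n1, n3, n4, n5, n6}; fixed.
Sat(E[ack U A[ack U ready]]) = {n1, n3, n4, n5, n6}
n0 ∉ Sat(E[ack U A[ack U ready]]) = {n1, n3, n4, n5, n6}, so the formula does not hold at n0.

No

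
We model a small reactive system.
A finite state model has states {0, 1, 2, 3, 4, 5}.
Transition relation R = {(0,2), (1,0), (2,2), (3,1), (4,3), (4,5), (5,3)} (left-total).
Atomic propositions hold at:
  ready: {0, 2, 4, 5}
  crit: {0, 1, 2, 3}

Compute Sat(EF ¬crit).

Sat(¬crit) = {4, 5}
EF ¬crit: least fixpoint, start Z0 = {4, 5}, add states with some successor in Z. Already a fixed point.
Sat(EF ¬crit) = {4, 5}

{4, 5}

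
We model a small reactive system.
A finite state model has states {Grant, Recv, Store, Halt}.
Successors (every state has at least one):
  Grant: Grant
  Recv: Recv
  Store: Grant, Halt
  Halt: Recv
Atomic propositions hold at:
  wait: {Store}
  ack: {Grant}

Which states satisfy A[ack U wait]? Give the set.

A[ack U wait]: least fixpoint, start Z0 = Sat(wait) = {Store}, add states in Sat(ack) with every successor in Z. Already a fixed point.
Sat(A[ack U wait]) = {Store}

{Store}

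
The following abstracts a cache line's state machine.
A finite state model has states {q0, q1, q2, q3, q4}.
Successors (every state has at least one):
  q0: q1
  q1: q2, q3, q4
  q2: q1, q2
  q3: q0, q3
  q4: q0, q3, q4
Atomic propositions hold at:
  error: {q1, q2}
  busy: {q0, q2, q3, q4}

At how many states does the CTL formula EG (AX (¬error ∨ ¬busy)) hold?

2

Sat(¬error) = {q0, q3, q4}
Sat(¬busy) = {q1}
Sat(¬error ∨ ¬busy) = {q0, q1, q3, q4}
Sat(AX (¬error ∨ ¬busy)) = {s : every successor in {q0, q1, q3, q4}} = {q0, q3, q4}
EG (AX (¬error ∨ ¬busy)): greatest fixpoint, start Z0 = {q0, q3, q4}, keep only states in Sat with some successor in Z. Z1 = {q3, q4}; fixed.
Sat(EG (AX (¬error ∨ ¬busy))) = {q3, q4}
|Sat(EG (AX (¬error ∨ ¬busy)))| = |{q3, q4}| = 2.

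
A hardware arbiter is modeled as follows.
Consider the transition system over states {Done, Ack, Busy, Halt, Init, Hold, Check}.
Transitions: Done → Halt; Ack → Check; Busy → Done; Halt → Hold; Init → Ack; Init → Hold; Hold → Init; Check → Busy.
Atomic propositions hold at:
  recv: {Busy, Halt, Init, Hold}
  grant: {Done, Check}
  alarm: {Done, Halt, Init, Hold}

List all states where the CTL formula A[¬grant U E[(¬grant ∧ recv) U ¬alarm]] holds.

Sat(¬grant) = {Ack, Busy, Halt, Init, Hold}
Sat(¬grant ∧ recv) = {Busy, Halt, Init, Hold}
Sat(¬alarm) = {Ack, Busy, Check}
E[(¬grant ∧ recv) U ¬alarm]: least fixpoint, start Z0 = Sat(¬alarm) = {Ack, Busy, Check}, add states in Sat(¬grant ∧ recv) with some successor in Z. Z1 = {Ack, Busy, Init, Check}; Z2 = {Ack, Busy, Init, Hold, Check}; Z3 = {Ack, Busy, Halt, Init, Hold, Check}; fixed.
Sat(E[(¬grant ∧ recv) U ¬alarm]) = {Ack, Busy, Halt, Init, Hold, Check}
A[¬grant U E[(¬grant ∧ recv) U ¬alarm]]: least fixpoint, start Z0 = Sat(E[(¬grant ∧ recv) U ¬alarm]) = {Ack, Busy, Halt, Init, Hold, Check}, add states in Sat(¬grant) with every successor in Z. Already a fixed point.
Sat(A[¬grant U E[(¬grant ∧ recv) U ¬alarm]]) = {Ack, Busy, Halt, Init, Hold, Check}

{Ack, Busy, Halt, Init, Hold, Check}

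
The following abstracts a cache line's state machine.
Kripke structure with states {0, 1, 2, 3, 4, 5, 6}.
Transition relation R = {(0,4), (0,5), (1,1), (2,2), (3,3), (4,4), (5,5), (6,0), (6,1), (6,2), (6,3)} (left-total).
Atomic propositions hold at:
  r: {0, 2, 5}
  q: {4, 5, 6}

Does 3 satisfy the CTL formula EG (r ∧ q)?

Sat(r ∧ q) = {5}
EG (r ∧ q): greatest fixpoint, start Z0 = {5}, keep only states in Sat with some successor in Z. Already a fixed point.
Sat(EG (r ∧ q)) = {5}
3 ∉ Sat(EG (r ∧ q)) = {5}, so the formula does not hold at 3.

No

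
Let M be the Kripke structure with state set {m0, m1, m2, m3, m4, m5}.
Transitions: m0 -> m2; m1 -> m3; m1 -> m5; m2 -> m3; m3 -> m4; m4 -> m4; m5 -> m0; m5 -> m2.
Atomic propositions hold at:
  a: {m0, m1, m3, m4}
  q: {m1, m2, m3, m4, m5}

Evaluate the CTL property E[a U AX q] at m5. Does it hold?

No

Sat(AX q) = {s : every successor in {m1, m2, m3, m4, m5}} = {m0, m1, m2, m3, m4}
E[a U AX q]: least fixpoint, start Z0 = Sat(AX q) = {m0, m1, m2, m3, m4}, add states in Sat(a) with some successor in Z. Already a fixed point.
Sat(E[a U AX q]) = {m0, m1, m2, m3, m4}
m5 ∉ Sat(E[a U AX q]) = {m0, m1, m2, m3, m4}, so the formula does not hold at m5.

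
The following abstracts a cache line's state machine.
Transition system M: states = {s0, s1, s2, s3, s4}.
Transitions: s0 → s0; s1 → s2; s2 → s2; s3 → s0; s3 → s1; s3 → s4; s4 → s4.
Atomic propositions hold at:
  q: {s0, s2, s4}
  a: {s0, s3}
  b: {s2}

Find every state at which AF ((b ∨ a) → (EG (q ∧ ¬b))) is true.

{s0, s1, s3, s4}

Sat(b ∨ a) = {s0, s2, s3}
Sat(¬b) = {s0, s1, s3, s4}
Sat(q ∧ ¬b) = {s0, s4}
EG (q ∧ ¬b): greatest fixpoint, start Z0 = {s0, s4}, keep only states in Sat with some successor in Z. Already a fixed point.
Sat(EG (q ∧ ¬b)) = {s0, s4}
Sat((b ∨ a) → (EG (q ∧ ¬b))) = {s0, s1, s4}
AF ((b ∨ a) → (EG (q ∧ ¬b))): least fixpoint, start Z0 = {s0, s1, s4}, add states with every successor in Z. Z1 = {s0, s1, s3, s4}; fixed.
Sat(AF ((b ∨ a) → (EG (q ∧ ¬b)))) = {s0, s1, s3, s4}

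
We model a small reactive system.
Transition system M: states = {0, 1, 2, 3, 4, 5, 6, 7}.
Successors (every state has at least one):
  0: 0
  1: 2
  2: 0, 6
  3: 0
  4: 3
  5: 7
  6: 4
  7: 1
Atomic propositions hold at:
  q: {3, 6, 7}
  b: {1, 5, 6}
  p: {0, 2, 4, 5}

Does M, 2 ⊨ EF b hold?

Yes

EF b: least fixpoint, start Z0 = {1, 5, 6}, add states with some successor in Z. Z1 = {1, 2, 5, 6, 7}; fixed.
Sat(EF b) = {1, 2, 5, 6, 7}
2 ∈ Sat(EF b) = {1, 2, 5, 6, 7}, so the formula holds at 2.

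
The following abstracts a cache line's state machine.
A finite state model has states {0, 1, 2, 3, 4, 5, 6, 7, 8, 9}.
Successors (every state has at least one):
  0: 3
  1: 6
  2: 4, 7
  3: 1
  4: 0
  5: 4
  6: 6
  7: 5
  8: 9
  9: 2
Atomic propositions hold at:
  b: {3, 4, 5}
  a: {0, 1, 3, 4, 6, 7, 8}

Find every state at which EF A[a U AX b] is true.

Sat(AX b) = {s : every successor in {3, 4, 5}} = {0, 5, 7}
A[a U AX b]: least fixpoint, start Z0 = Sat(AX b) = {0, 5, 7}, add states in Sat(a) with every successor in Z. Z1 = {0, 4, 5, 7}; fixed.
Sat(A[a U AX b]) = {0, 4, 5, 7}
EF A[a U AX b]: least fixpoint, start Z0 = {0, 4, 5, 7}, add states with some successor in Z. Z1 = {0, 2, 4, 5, 7}; Z2 = {0, 2, 4, 5, 7, 9}; Z3 = {0, 2, 4, 5, 7, 8, 9}; fixed.
Sat(EF A[a U AX b]) = {0, 2, 4, 5, 7, 8, 9}

{0, 2, 4, 5, 7, 8, 9}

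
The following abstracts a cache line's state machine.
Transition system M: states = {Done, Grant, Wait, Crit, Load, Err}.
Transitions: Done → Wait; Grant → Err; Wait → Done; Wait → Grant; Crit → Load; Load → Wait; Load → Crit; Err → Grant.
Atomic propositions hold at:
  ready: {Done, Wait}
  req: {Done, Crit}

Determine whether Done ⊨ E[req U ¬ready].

Sat(¬ready) = {Grant, Crit, Load, Err}
E[req U ¬ready]: least fixpoint, start Z0 = Sat(¬ready) = {Grant, Crit, Load, Err}, add states in Sat(req) with some successor in Z. Already a fixed point.
Sat(E[req U ¬ready]) = {Grant, Crit, Load, Err}
Done ∉ Sat(E[req U ¬ready]) = {Grant, Crit, Load, Err}, so the formula does not hold at Done.

No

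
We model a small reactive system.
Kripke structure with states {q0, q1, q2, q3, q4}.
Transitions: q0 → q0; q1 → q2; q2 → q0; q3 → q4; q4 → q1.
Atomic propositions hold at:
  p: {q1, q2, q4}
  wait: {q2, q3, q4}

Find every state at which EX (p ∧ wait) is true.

Sat(p ∧ wait) = {q2, q4}
Sat(EX (p ∧ wait)) = {s : some successor in {q2, q4}} = {q1, q3}

{q1, q3}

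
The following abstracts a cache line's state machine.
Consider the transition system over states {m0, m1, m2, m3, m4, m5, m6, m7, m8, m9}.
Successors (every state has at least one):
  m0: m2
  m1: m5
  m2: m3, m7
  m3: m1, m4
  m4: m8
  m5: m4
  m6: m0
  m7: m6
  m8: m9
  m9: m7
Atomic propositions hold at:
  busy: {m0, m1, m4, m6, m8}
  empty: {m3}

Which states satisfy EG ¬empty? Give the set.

Sat(¬empty) = {m0, m1, m2, m4, m5, m6, m7, m8, m9}
EG ¬empty: greatest fixpoint, start Z0 = {m0, m1, m2, m4, m5, m6, m7, m8, m9}, keep only states in Sat with some successor in Z. Already a fixed point.
Sat(EG ¬empty) = {m0, m1, m2, m4, m5, m6, m7, m8, m9}

{m0, m1, m2, m4, m5, m6, m7, m8, m9}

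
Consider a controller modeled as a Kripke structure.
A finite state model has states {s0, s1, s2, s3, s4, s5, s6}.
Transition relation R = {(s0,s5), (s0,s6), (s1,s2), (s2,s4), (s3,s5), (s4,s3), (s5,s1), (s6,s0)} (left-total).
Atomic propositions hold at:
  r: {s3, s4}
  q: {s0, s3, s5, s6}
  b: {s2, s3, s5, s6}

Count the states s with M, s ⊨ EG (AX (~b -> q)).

2

Sat(~b) = {s0, s1, s4}
Sat(~b -> q) = {s0, s2, s3, s5, s6}
Sat(AX (~b -> q)) = {s : every successor in {s0, s2, s3, s5, s6}} = {s0, s1, s3, s4, s6}
EG (AX (~b -> q)): greatest fixpoint, start Z0 = {s0, s1, s3, s4, s6}, keep only states in Sat with some successor in Z. Z1 = {s0, s4, s6}; Z2 = {s0, s6}; fixed.
Sat(EG (AX (~b -> q))) = {s0, s6}
|Sat(EG (AX (~b -> q)))| = |{s0, s6}| = 2.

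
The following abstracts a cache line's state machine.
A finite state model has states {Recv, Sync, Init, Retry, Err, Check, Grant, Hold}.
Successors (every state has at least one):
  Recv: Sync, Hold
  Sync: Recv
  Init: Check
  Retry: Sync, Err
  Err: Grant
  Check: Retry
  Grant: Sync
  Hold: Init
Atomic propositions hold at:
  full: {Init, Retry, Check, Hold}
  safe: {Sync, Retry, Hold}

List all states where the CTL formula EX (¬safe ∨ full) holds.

Sat(¬safe) = {Recv, Init, Err, Check, Grant}
Sat(¬safe ∨ full) = {Recv, Init, Retry, Err, Check, Grant, Hold}
Sat(EX (¬safe ∨ full)) = {s : some successor in {Recv, Init, Retry, Err, Check, Grant, Hold}} = {Recv, Sync, Init, Retry, Err, Check, Hold}

{Recv, Sync, Init, Retry, Err, Check, Hold}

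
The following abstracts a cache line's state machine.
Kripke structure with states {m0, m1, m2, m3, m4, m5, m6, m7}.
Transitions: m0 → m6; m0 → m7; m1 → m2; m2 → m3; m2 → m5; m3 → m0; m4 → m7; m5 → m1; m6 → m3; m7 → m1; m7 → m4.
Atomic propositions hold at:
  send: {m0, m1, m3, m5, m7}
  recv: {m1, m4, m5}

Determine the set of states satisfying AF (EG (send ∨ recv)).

{m0, m3, m4, m6, m7}

Sat(send ∨ recv) = {m0, m1, m3, m4, m5, m7}
EG (send ∨ recv): greatest fixpoint, start Z0 = {m0, m1, m3, m4, m5, m7}, keep only states in Sat with some successor in Z. Z1 = {m0, m3, m4, m5, m7}; Z2 = {m0, m3, m4, m7}; fixed.
Sat(EG (send ∨ recv)) = {m0, m3, m4, m7}
AF (EG (send ∨ recv)): least fixpoint, start Z0 = {m0, m3, m4, m7}, add states with every successor in Z. Z1 = {m0, m3, m4, m6, m7}; fixed.
Sat(AF (EG (send ∨ recv))) = {m0, m3, m4, m6, m7}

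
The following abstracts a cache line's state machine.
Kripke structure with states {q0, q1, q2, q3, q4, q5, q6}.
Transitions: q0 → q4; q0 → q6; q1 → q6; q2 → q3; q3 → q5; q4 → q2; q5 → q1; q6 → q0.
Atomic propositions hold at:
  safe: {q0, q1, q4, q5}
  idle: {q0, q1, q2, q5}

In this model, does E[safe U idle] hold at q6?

No

E[safe U idle]: least fixpoint, start Z0 = Sat(idle) = {q0, q1, q2, q5}, add states in Sat(safe) with some successor in Z. Z1 = {q0, q1, q2, q4, q5}; fixed.
Sat(E[safe U idle]) = {q0, q1, q2, q4, q5}
q6 ∉ Sat(E[safe U idle]) = {q0, q1, q2, q4, q5}, so the formula does not hold at q6.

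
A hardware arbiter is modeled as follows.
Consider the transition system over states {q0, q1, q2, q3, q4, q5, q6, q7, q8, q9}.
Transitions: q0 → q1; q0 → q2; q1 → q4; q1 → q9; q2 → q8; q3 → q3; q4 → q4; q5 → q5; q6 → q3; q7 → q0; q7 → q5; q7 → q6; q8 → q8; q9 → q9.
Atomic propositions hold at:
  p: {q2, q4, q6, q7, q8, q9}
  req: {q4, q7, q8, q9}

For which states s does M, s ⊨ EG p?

{q2, q4, q8, q9}

EG p: greatest fixpoint, start Z0 = {q2, q4, q6, q7, q8, q9}, keep only states in Sat with some successor in Z. Z1 = {q2, q4, q7, q8, q9}; Z2 = {q2, q4, q8, q9}; fixed.
Sat(EG p) = {q2, q4, q8, q9}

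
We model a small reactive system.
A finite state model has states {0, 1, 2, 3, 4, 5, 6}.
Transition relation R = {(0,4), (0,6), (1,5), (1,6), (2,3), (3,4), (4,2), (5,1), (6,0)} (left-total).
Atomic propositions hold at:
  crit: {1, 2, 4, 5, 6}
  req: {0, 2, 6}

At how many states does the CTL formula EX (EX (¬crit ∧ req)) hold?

2

Sat(¬crit) = {0, 3}
Sat(¬crit ∧ req) = {0}
Sat(EX (¬crit ∧ req)) = {s : some successor in {0}} = {6}
Sat(EX (EX (¬crit ∧ req))) = {s : some successor in {6}} = {0, 1}
|Sat(EX (EX (¬crit ∧ req)))| = |{0, 1}| = 2.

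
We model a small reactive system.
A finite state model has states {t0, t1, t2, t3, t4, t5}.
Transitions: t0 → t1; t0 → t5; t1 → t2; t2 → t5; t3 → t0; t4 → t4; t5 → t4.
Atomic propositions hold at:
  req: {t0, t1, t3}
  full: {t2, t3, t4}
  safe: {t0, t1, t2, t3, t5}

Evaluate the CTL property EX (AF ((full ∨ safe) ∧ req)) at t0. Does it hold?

Sat(full ∨ safe) = {t0, t1, t2, t3, t4, t5}
Sat((full ∨ safe) ∧ req) = {t0, t1, t3}
AF ((full ∨ safe) ∧ req): least fixpoint, start Z0 = {t0, t1, t3}, add states with every successor in Z. Already a fixed point.
Sat(AF ((full ∨ safe) ∧ req)) = {t0, t1, t3}
Sat(EX (AF ((full ∨ safe) ∧ req))) = {s : some successor in {t0, t1, t3}} = {t0, t3}
t0 ∈ Sat(EX (AF ((full ∨ safe) ∧ req))) = {t0, t3}, so the formula holds at t0.

Yes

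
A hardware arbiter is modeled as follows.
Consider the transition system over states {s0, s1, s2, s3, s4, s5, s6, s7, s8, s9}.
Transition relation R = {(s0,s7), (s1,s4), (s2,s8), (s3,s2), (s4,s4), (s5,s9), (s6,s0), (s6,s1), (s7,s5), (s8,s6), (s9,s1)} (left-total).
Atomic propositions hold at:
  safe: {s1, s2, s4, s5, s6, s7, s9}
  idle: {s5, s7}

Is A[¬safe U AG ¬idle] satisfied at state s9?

Sat(¬safe) = {s0, s3, s8}
Sat(¬idle) = {s0, s1, s2, s3, s4, s6, s8, s9}
AG ¬idle: greatest fixpoint, start Z0 = {s0, s1, s2, s3, s4, s6, s8, s9}, keep only states in Sat with every successor in Z. Z1 = {s1, s2, s3, s4, s6, s8, s9}; Z2 = {s1, s2, s3, s4, s8, s9}; Z3 = {s1, s2, s3, s4, s9}; Z4 = {s1, s3, s4, s9}; Z5 = {s1, s4, s9}; fixed.
Sat(AG ¬idle) = {s1, s4, s9}
A[¬safe U AG ¬idle]: least fixpoint, start Z0 = Sat(AG ¬idle) = {s1, s4, s9}, add states in Sat(¬safe) with every successor in Z. Already a fixed point.
Sat(A[¬safe U AG ¬idle]) = {s1, s4, s9}
s9 ∈ Sat(A[¬safe U AG ¬idle]) = {s1, s4, s9}, so the formula holds at s9.

Yes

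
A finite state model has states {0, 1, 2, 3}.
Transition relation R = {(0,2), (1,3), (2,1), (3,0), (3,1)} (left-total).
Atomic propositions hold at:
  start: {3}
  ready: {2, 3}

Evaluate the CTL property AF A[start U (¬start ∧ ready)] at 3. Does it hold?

No

Sat(¬start) = {0, 1, 2}
Sat(¬start ∧ ready) = {2}
A[start U (¬start ∧ ready)]: least fixpoint, start Z0 = Sat((¬start ∧ ready)) = {2}, add states in Sat(start) with every successor in Z. Already a fixed point.
Sat(A[start U (¬start ∧ ready)]) = {2}
AF A[start U (¬start ∧ ready)]: least fixpoint, start Z0 = {2}, add states with every successor in Z. Z1 = {0, 2}; fixed.
Sat(AF A[start U (¬start ∧ ready)]) = {0, 2}
3 ∉ Sat(AF A[start U (¬start ∧ ready)]) = {0, 2}, so the formula does not hold at 3.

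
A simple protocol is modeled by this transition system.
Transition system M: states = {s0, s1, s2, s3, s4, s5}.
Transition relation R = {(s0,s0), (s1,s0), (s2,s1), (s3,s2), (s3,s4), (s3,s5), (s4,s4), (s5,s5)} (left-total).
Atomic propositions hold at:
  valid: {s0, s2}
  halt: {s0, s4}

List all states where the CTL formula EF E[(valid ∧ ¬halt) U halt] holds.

{s0, s1, s2, s3, s4}

Sat(¬halt) = {s1, s2, s3, s5}
Sat(valid ∧ ¬halt) = {s2}
E[(valid ∧ ¬halt) U halt]: least fixpoint, start Z0 = Sat(halt) = {s0, s4}, add states in Sat(valid ∧ ¬halt) with some successor in Z. Already a fixed point.
Sat(E[(valid ∧ ¬halt) U halt]) = {s0, s4}
EF E[(valid ∧ ¬halt) U halt]: least fixpoint, start Z0 = {s0, s4}, add states with some successor in Z. Z1 = {s0, s1, s3, s4}; Z2 = {s0, s1, s2, s3, s4}; fixed.
Sat(EF E[(valid ∧ ¬halt) U halt]) = {s0, s1, s2, s3, s4}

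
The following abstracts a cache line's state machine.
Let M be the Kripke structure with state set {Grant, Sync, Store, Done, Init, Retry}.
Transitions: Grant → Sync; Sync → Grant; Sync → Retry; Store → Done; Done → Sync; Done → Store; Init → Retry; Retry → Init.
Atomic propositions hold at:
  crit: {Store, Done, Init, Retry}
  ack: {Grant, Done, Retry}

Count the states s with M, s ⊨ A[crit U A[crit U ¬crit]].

2

Sat(¬crit) = {Grant, Sync}
A[crit U ¬crit]: least fixpoint, start Z0 = Sat(¬crit) = {Grant, Sync}, add states in Sat(crit) with every successor in Z. Already a fixed point.
Sat(A[crit U ¬crit]) = {Grant, Sync}
A[crit U A[crit U ¬crit]]: least fixpoint, start Z0 = Sat(A[crit U ¬crit]) = {Grant, Sync}, add states in Sat(crit) with every successor in Z. Already a fixed point.
Sat(A[crit U A[crit U ¬crit]]) = {Grant, Sync}
|Sat(A[crit U A[crit U ¬crit]])| = |{Grant, Sync}| = 2.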